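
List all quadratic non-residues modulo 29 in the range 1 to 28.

Square k = 1,…,14 (k and 29−k give the same square):
1²=1, 2²=4, 3²=9, 4²=16, 5²=25, 6²≡7, 7²≡20, 8²≡6, 9²≡23, 10²≡13, 11²≡5, 12²≡28, 13²≡24, 14²≡22 (mod 29).
The residues are {1, 4, 5, 6, 7, 9, 13, 16, 20, 22, 23, 24, 25, 28}; the non-residues are the remaining 14 nonzero classes.

2,3,8,10,11,12,14,15,17,18,19,21,26,27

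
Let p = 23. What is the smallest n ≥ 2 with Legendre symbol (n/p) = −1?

(2/23) = +1, so 2 is a residue.
(3/23) = +1, so 3 is a residue.
(4/23) = +1, so 4 is a residue.
(5/23) = −1, so 5 is the smallest positive non-residue mod 23.

5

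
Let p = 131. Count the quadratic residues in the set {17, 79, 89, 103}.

1

(17/131) = -1 → non-residue.
(79/131) = -1 → non-residue.
(89/131) = +1 → QR.
(103/131) = -1 → non-residue.
Total quadratic residues among the 4: 1.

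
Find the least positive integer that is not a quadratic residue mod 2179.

2

(2/2179) = −1, so 2 is the smallest positive non-residue mod 2179.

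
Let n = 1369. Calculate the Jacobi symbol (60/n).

1

Pull out 2^2: since 1369 ≡ 1 (mod 8), (2/1369) = +1, so (2/1369)^2 = +1.
Reciprocity: 15 ≡ 3 and 1369 ≡ 1 (mod 4), so (15/1369) = +(1369/15).
Reduce top mod 15: now compute (4/15).
Pull out 2^2: since 15 ≡ 7 (mod 8), (2/15) = +1, so (2/15)^2 = +1.
Reached (1/15) = 1. Collecting the sign flips along the way, the symbol is +1.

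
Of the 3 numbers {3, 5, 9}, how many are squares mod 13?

2

(3/13) = +1 → QR.
(5/13) = -1 → non-residue.
(9/13) = +1 → QR.
Total quadratic residues among the 3: 2.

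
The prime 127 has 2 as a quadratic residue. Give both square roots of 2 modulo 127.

16, 111

Since 127 ≡ 3 (mod 4), a square root of 2 is 2^((127+1)/4) = 2^32 mod 127.
Repeated squaring: 2^2≡4, 2^4≡16, 2^8≡2, 2^16≡4, 2^32≡16 (mod 127).
2^32 = 2^(32) ≡ 16 (mod 127).
Check: 16² = 256 ≡ 2 (mod 127). The two roots are 16 and 111.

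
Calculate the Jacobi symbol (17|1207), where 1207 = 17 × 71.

0

Reciprocity: 17 ≡ 1 and 1207 ≡ 3 (mod 4), so (17/1207) = +(1207/17).
Reduce top mod 17: now compute (0/17).
Top reduces to 0: gcd > 1, so the symbol is 0.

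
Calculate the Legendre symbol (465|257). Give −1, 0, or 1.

First reduce: 465 ≡ 208 (mod 257).
Pull out 2^4: since 257 ≡ 1 (mod 8), (2/257) = +1, so (2/257)^4 = +1.
Reciprocity: 13 ≡ 1 and 257 ≡ 1 (mod 4), so (13/257) = +(257/13).
Reduce top mod 13: now compute (10/13).
Pull out 2: since 13 ≡ 5 (mod 8), (2/13) = -1.
Reciprocity: 5 ≡ 1 and 13 ≡ 1 (mod 4), so (5/13) = +(13/5).
Reduce top mod 5: now compute (3/5).
Reciprocity: 3 ≡ 3 and 5 ≡ 1 (mod 4), so (3/5) = +(5/3).
Reduce top mod 3: now compute (2/3).
Pull out 2: since 3 ≡ 3 (mod 8), (2/3) = -1.
Reached (1/3) = 1. Collecting the sign flips along the way, the symbol is +1.

1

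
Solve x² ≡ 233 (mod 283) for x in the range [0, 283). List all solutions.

69, 214

Since 283 ≡ 3 (mod 4), a square root of 233 is 233^((283+1)/4) = 233^71 mod 283.
Repeated squaring: 233^2≡236, 233^4≡228, 233^8≡195, 233^16≡103, 233^32≡138, 233^64≡83 (mod 283).
233^71 = 233^(64+4+2+1) ≡ 214 (mod 283).
Check: 214² = 45796 ≡ 233 (mod 283). The two roots are 69 and 214.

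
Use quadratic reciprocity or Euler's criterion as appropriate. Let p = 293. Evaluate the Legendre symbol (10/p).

1

Pull out 2: since 293 ≡ 5 (mod 8), (2/293) = -1.
Reciprocity: 5 ≡ 1 and 293 ≡ 1 (mod 4), so (5/293) = +(293/5).
Reduce top mod 5: now compute (3/5).
Reciprocity: 3 ≡ 3 and 5 ≡ 1 (mod 4), so (3/5) = +(5/3).
Reduce top mod 3: now compute (2/3).
Pull out 2: since 3 ≡ 3 (mod 8), (2/3) = -1.
Reached (1/3) = 1. Collecting the sign flips along the way, the symbol is +1.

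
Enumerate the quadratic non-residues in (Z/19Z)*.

2, 3, 8, 10, 12, 13, 14, 15, 18

Square k = 1,…,9 (k and 19−k give the same square):
1²=1, 2²=4, 3²=9, 4²=16, 5²≡6, 6²≡17, 7²≡11, 8²≡7, 9²≡5 (mod 19).
The residues are {1, 4, 5, 6, 7, 9, 11, 16, 17}; the non-residues are the remaining 9 nonzero classes.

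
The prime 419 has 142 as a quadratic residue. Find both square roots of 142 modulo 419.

Since 419 ≡ 3 (mod 4), a square root of 142 is 142^((419+1)/4) = 142^105 mod 419.
Repeated squaring: 142^2≡52, 142^4≡190, 142^8≡66, 142^16≡166, 142^32≡321, 142^64≡386 (mod 419).
142^105 = 142^(64+32+8+1) ≡ 264 (mod 419).
Check: 264² = 69696 ≡ 142 (mod 419). The two roots are 155 and 264.

155, 264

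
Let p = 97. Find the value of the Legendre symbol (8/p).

1

Euler's criterion: (8/97) ≡ 8^48 (mod 97).
8^2 ≡ 64 (mod 97)
8^4 ≡ 22 (mod 97)
8^8 ≡ 96 (mod 97)
8^16 ≡ 1 (mod 97)
8^32 ≡ 1 (mod 97)
8^48 = 8^(32+16) ≡ 1 (mod 97).
Result is 1, so (8/97) = 1.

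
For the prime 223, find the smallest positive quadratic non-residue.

3

(2/223) = +1, so 2 is a residue.
(3/223) = −1, so 3 is the smallest positive non-residue mod 223.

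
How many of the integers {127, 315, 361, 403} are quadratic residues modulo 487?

3

(127/487) = +1 → QR.
(315/487) = +1 → QR.
(361/487) = +1 → QR.
(403/487) = -1 → non-residue.
Total quadratic residues among the 4: 3.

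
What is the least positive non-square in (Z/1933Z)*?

2

(2/1933) = −1, so 2 is the smallest positive non-residue mod 1933.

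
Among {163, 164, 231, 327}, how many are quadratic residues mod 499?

0

(163/499) = -1 → non-residue.
(164/499) = -1 → non-residue.
(231/499) = -1 → non-residue.
(327/499) = -1 → non-residue.
Total quadratic residues among the 4: 0.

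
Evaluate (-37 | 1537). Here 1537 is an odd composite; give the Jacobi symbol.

-1

First reduce: -37 ≡ 1500 (mod 1537).
Pull out 2^2: since 1537 ≡ 1 (mod 8), (2/1537) = +1, so (2/1537)^2 = +1.
Reciprocity: 375 ≡ 3 and 1537 ≡ 1 (mod 4), so (375/1537) = +(1537/375).
Reduce top mod 375: now compute (37/375).
Reciprocity: 37 ≡ 1 and 375 ≡ 3 (mod 4), so (37/375) = +(375/37).
Reduce top mod 37: now compute (5/37).
Reciprocity: 5 ≡ 1 and 37 ≡ 1 (mod 4), so (5/37) = +(37/5).
Reduce top mod 5: now compute (2/5).
Pull out 2: since 5 ≡ 5 (mod 8), (2/5) = -1.
Reached (1/5) = 1. Collecting the sign flips along the way, the symbol is -1.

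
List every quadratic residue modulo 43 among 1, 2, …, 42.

1,4,6,9,10,11,13,14,15,16,17,21,23,24,25,31,35,36,38,40,41

Square k = 1,…,21 (k and 43−k give the same square):
1²=1, 2²=4, 3²=9, 4²=16, 5²=25, 6²=36, 7²≡6, 8²≡21, 9²≡38, 10²≡14, 11²≡35, 12²≡15, 13²≡40, 14²≡24, 15²≡10, 16²≡41, 17²≡31, 18²≡23, 19²≡17, 20²≡13, 21²≡11 (mod 43).
So the quadratic residues mod 43 are {1, 4, 6, 9, 10, 11, 13, 14, 15, 16, 17, 21, 23, 24, 25, 31, 35, 36, 38, 40, 41}.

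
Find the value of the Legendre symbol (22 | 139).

-1

Pull out 2: since 139 ≡ 3 (mod 8), (2/139) = -1.
Reciprocity: 11 ≡ 3 and 139 ≡ 3 (mod 4), so (11/139) = −(139/11).
Reduce top mod 11: now compute (7/11).
Reciprocity: 7 ≡ 3 and 11 ≡ 3 (mod 4), so (7/11) = −(11/7).
Reduce top mod 7: now compute (4/7).
Pull out 2^2: since 7 ≡ 7 (mod 8), (2/7) = +1, so (2/7)^2 = +1.
Reached (1/7) = 1. Collecting the sign flips along the way, the symbol is -1.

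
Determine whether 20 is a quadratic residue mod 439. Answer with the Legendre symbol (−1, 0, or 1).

Pull out 2^2: since 439 ≡ 7 (mod 8), (2/439) = +1, so (2/439)^2 = +1.
Reciprocity: 5 ≡ 1 and 439 ≡ 3 (mod 4), so (5/439) = +(439/5).
Reduce top mod 5: now compute (4/5).
Pull out 2^2: since 5 ≡ 5 (mod 8), (2/5) = -1, so (2/5)^2 = +1.
Reached (1/5) = 1. Collecting the sign flips along the way, the symbol is +1.

1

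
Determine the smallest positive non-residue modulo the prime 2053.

2

(2/2053) = −1, so 2 is the smallest positive non-residue mod 2053.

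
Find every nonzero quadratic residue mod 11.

1,3,4,5,9

Square k = 1,…,5 (k and 11−k give the same square):
1²=1, 2²=4, 3²=9, 4²≡5, 5²≡3 (mod 11).
So the quadratic residues mod 11 are {1, 3, 4, 5, 9}.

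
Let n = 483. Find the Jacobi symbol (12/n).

0

Pull out 2^2: since 483 ≡ 3 (mod 8), (2/483) = -1, so (2/483)^2 = +1.
Reciprocity: 3 ≡ 3 and 483 ≡ 3 (mod 4), so (3/483) = −(483/3).
Reduce top mod 3: now compute (0/3).
Top reduces to 0: gcd > 1, so the symbol is 0.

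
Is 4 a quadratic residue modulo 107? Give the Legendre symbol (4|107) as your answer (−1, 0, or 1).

Euler's criterion: (4/107) ≡ 4^53 (mod 107).
4^2 ≡ 16 (mod 107)
4^4 ≡ 42 (mod 107)
4^8 ≡ 52 (mod 107)
4^16 ≡ 29 (mod 107)
4^32 ≡ 92 (mod 107)
4^53 = 4^(32+16+4+1) ≡ 1 (mod 107).
Result is 1, so (4/107) = 1.

1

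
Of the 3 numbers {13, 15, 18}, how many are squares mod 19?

0

(13/19) = -1 → non-residue.
(15/19) = -1 → non-residue.
(18/19) = -1 → non-residue.
Total quadratic residues among the 3: 0.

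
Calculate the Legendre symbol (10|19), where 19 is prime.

-1

Euler's criterion: (10/19) ≡ 10^9 (mod 19).
10^2 ≡ 5 (mod 19)
10^4 ≡ 6 (mod 19)
10^8 ≡ 17 (mod 19)
10^9 = 10^(8+1) ≡ 18 (mod 19).
Result is 18 ≡ −1, so (10/19) = −1.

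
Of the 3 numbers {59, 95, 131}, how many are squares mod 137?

1

(59/137) = +1 → QR.
(95/137) = -1 → non-residue.
(131/137) = -1 → non-residue.
Total quadratic residues among the 3: 1.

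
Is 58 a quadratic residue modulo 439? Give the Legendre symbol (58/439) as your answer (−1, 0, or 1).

1

Pull out 2: since 439 ≡ 7 (mod 8), (2/439) = +1.
Reciprocity: 29 ≡ 1 and 439 ≡ 3 (mod 4), so (29/439) = +(439/29).
Reduce top mod 29: now compute (4/29).
Pull out 2^2: since 29 ≡ 5 (mod 8), (2/29) = -1, so (2/29)^2 = +1.
Reached (1/29) = 1. Collecting the sign flips along the way, the symbol is +1.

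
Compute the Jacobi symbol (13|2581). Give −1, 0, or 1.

-1

Reciprocity: 13 ≡ 1 and 2581 ≡ 1 (mod 4), so (13/2581) = +(2581/13).
Reduce top mod 13: now compute (7/13).
Reciprocity: 7 ≡ 3 and 13 ≡ 1 (mod 4), so (7/13) = +(13/7).
Reduce top mod 7: now compute (6/7).
Pull out 2: since 7 ≡ 7 (mod 8), (2/7) = +1.
Reciprocity: 3 ≡ 3 and 7 ≡ 3 (mod 4), so (3/7) = −(7/3).
Reduce top mod 3: now compute (1/3).
Reached (1/3) = 1. Collecting the sign flips along the way, the symbol is -1.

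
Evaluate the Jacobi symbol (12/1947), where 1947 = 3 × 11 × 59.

Pull out 2^2: since 1947 ≡ 3 (mod 8), (2/1947) = -1, so (2/1947)^2 = +1.
Reciprocity: 3 ≡ 3 and 1947 ≡ 3 (mod 4), so (3/1947) = −(1947/3).
Reduce top mod 3: now compute (0/3).
Top reduces to 0: gcd > 1, so the symbol is 0.

0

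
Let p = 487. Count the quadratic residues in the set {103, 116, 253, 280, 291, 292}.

(103/487) = +1 → QR.
(116/487) = +1 → QR.
(253/487) = +1 → QR.
(280/487) = +1 → QR.
(291/487) = -1 → non-residue.
(292/487) = +1 → QR.
Total quadratic residues among the 6: 5.

5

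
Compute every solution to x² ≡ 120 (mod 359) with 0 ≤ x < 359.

Since 359 ≡ 3 (mod 4), a square root of 120 is 120^((359+1)/4) = 120^90 mod 359.
Repeated squaring: 120^2≡40, 120^4≡164, 120^8≡330, 120^16≡123, 120^32≡51, 120^64≡88 (mod 359).
120^90 = 120^(64+16+8+2) ≡ 185 (mod 359).
Check: 185² = 34225 ≡ 120 (mod 359). The two roots are 174 and 185.

174, 185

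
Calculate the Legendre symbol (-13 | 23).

-1

First reduce: -13 ≡ 10 (mod 23).
Pull out 2: since 23 ≡ 7 (mod 8), (2/23) = +1.
Reciprocity: 5 ≡ 1 and 23 ≡ 3 (mod 4), so (5/23) = +(23/5).
Reduce top mod 5: now compute (3/5).
Reciprocity: 3 ≡ 3 and 5 ≡ 1 (mod 4), so (3/5) = +(5/3).
Reduce top mod 3: now compute (2/3).
Pull out 2: since 3 ≡ 3 (mod 8), (2/3) = -1.
Reached (1/3) = 1. Collecting the sign flips along the way, the symbol is -1.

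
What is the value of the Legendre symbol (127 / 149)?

Reciprocity: 127 ≡ 3 and 149 ≡ 1 (mod 4), so (127/149) = +(149/127).
Reduce top mod 127: now compute (22/127).
Pull out 2: since 127 ≡ 7 (mod 8), (2/127) = +1.
Reciprocity: 11 ≡ 3 and 127 ≡ 3 (mod 4), so (11/127) = −(127/11).
Reduce top mod 11: now compute (6/11).
Pull out 2: since 11 ≡ 3 (mod 8), (2/11) = -1.
Reciprocity: 3 ≡ 3 and 11 ≡ 3 (mod 4), so (3/11) = −(11/3).
Reduce top mod 3: now compute (2/3).
Pull out 2: since 3 ≡ 3 (mod 8), (2/3) = -1.
Reached (1/3) = 1. Collecting the sign flips along the way, the symbol is +1.

1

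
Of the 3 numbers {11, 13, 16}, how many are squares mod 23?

2

(11/23) = -1 → non-residue.
(13/23) = +1 → QR.
(16/23) = +1 → QR.
Total quadratic residues among the 3: 2.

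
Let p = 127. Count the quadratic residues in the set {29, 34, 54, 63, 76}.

(29/127) = -1 → non-residue.
(34/127) = +1 → QR.
(54/127) = -1 → non-residue.
(63/127) = -1 → non-residue.
(76/127) = +1 → QR.
Total quadratic residues among the 5: 2.

2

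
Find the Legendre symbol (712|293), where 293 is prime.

1

Euler's criterion: (712/293) ≡ 126^146 (mod 293).
126^2 ≡ 54 (mod 293)
126^4 ≡ 279 (mod 293)
126^8 ≡ 196 (mod 293)
126^16 ≡ 33 (mod 293)
126^32 ≡ 210 (mod 293)
126^64 ≡ 150 (mod 293)
126^128 ≡ 232 (mod 293)
126^146 = 126^(128+16+2) ≡ 1 (mod 293).
Result is 1, so (712/293) = 1.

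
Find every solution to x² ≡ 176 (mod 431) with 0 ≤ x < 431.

Since 431 ≡ 3 (mod 4), a square root of 176 is 176^((431+1)/4) = 176^108 mod 431.
Repeated squaring: 176^2≡375, 176^4≡119, 176^8≡369, 176^16≡396, 176^32≡363, 176^64≡314 (mod 431).
176^108 = 176^(64+32+8+4) ≡ 246 (mod 431).
Check: 246² = 60516 ≡ 176 (mod 431). The two roots are 185 and 246.

185, 246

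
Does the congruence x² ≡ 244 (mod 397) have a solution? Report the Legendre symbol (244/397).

Pull out 2^2: since 397 ≡ 5 (mod 8), (2/397) = -1, so (2/397)^2 = +1.
Reciprocity: 61 ≡ 1 and 397 ≡ 1 (mod 4), so (61/397) = +(397/61).
Reduce top mod 61: now compute (31/61).
Reciprocity: 31 ≡ 3 and 61 ≡ 1 (mod 4), so (31/61) = +(61/31).
Reduce top mod 31: now compute (30/31).
Pull out 2: since 31 ≡ 7 (mod 8), (2/31) = +1.
Reciprocity: 15 ≡ 3 and 31 ≡ 3 (mod 4), so (15/31) = −(31/15).
Reduce top mod 15: now compute (1/15).
Reached (1/15) = 1. Collecting the sign flips along the way, the symbol is -1.

-1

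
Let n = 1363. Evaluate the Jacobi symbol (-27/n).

First reduce: -27 ≡ 1336 (mod 1363).
Pull out 2^3: since 1363 ≡ 3 (mod 8), (2/1363) = -1, so (2/1363)^3 = -1.
Reciprocity: 167 ≡ 3 and 1363 ≡ 3 (mod 4), so (167/1363) = −(1363/167).
Reduce top mod 167: now compute (27/167).
Reciprocity: 27 ≡ 3 and 167 ≡ 3 (mod 4), so (27/167) = −(167/27).
Reduce top mod 27: now compute (5/27).
Reciprocity: 5 ≡ 1 and 27 ≡ 3 (mod 4), so (5/27) = +(27/5).
Reduce top mod 5: now compute (2/5).
Pull out 2: since 5 ≡ 5 (mod 8), (2/5) = -1.
Reached (1/5) = 1. Collecting the sign flips along the way, the symbol is +1.

1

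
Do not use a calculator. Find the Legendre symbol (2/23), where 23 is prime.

1

Pull out 2: since 23 ≡ 7 (mod 8), (2/23) = +1.
Reached (1/23) = 1. Collecting the sign flips along the way, the symbol is +1.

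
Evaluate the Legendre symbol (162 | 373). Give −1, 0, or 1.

-1

Pull out 2: since 373 ≡ 5 (mod 8), (2/373) = -1.
Reciprocity: 81 ≡ 1 and 373 ≡ 1 (mod 4), so (81/373) = +(373/81).
Reduce top mod 81: now compute (49/81).
Reciprocity: 49 ≡ 1 and 81 ≡ 1 (mod 4), so (49/81) = +(81/49).
Reduce top mod 49: now compute (32/49).
Pull out 2^5: since 49 ≡ 1 (mod 8), (2/49) = +1, so (2/49)^5 = +1.
Reached (1/49) = 1. Collecting the sign flips along the way, the symbol is -1.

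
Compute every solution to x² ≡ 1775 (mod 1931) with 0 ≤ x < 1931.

301, 1630

Since 1931 ≡ 3 (mod 4), a square root of 1775 is 1775^((1931+1)/4) = 1775^483 mod 1931.
Repeated squaring: 1775^2≡1164, 1775^4≡1265, 1775^8≡1357, 1775^16≡1206, 1775^32≡393, 1775^64≡1900, 1775^128≡961, 1775^256≡503 (mod 1931).
1775^483 = 1775^(256+128+64+32+2+1) ≡ 301 (mod 1931).
Check: 301² = 90601 ≡ 1775 (mod 1931). The two roots are 301 and 1630.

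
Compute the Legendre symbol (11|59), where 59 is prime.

Reciprocity: 11 ≡ 3 and 59 ≡ 3 (mod 4), so (11/59) = −(59/11).
Reduce top mod 11: now compute (4/11).
Pull out 2^2: since 11 ≡ 3 (mod 8), (2/11) = -1, so (2/11)^2 = +1.
Reached (1/11) = 1. Collecting the sign flips along the way, the symbol is -1.

-1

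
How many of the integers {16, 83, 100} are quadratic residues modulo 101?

(16/101) = +1 → QR.
(83/101) = -1 → non-residue.
(100/101) = +1 → QR.
Total quadratic residues among the 3: 2.

2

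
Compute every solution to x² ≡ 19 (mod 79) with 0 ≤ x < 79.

Since 79 ≡ 3 (mod 4), a square root of 19 is 19^((79+1)/4) = 19^20 mod 79.
Repeated squaring: 19^2≡45, 19^4≡50, 19^8≡51, 19^16≡73 (mod 79).
19^20 = 19^(16+4) ≡ 16 (mod 79).
Check: 16² = 256 ≡ 19 (mod 79). The two roots are 16 and 63.

16, 63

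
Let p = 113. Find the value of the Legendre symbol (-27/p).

First reduce: -27 ≡ 86 (mod 113).
Pull out 2: since 113 ≡ 1 (mod 8), (2/113) = +1.
Reciprocity: 43 ≡ 3 and 113 ≡ 1 (mod 4), so (43/113) = +(113/43).
Reduce top mod 43: now compute (27/43).
Reciprocity: 27 ≡ 3 and 43 ≡ 3 (mod 4), so (27/43) = −(43/27).
Reduce top mod 27: now compute (16/27).
Pull out 2^4: since 27 ≡ 3 (mod 8), (2/27) = -1, so (2/27)^4 = +1.
Reached (1/27) = 1. Collecting the sign flips along the way, the symbol is -1.

-1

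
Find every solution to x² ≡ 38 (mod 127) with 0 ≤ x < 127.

Since 127 ≡ 3 (mod 4), a square root of 38 is 38^((127+1)/4) = 38^32 mod 127.
Repeated squaring: 38^2≡47, 38^4≡50, 38^8≡87, 38^16≡76, 38^32≡61 (mod 127).
38^32 = 38^(32) ≡ 61 (mod 127).
Check: 61² = 3721 ≡ 38 (mod 127). The two roots are 61 and 66.

61, 66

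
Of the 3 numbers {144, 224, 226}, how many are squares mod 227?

(144/227) = +1 → QR.
(224/227) = -1 → non-residue.
(226/227) = -1 → non-residue.
Total quadratic residues among the 3: 1.

1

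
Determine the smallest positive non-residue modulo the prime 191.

(2/191) = +1, so 2 is a residue.
(3/191) = +1, so 3 is a residue.
(4/191) = +1, so 4 is a residue.
(5/191) = +1, so 5 is a residue.
(6/191) = +1, so 6 is a residue.
(7/191) = −1, so 7 is the smallest positive non-residue mod 191.

7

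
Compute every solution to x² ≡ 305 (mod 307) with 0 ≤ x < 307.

Since 307 ≡ 3 (mod 4), a square root of 305 is 305^((307+1)/4) = 305^77 mod 307.
Repeated squaring: 305^2≡4, 305^4≡16, 305^8≡256, 305^16≡145, 305^32≡149, 305^64≡97 (mod 307).
305^77 = 305^(64+8+4+1) ≡ 199 (mod 307).
Check: 199² = 39601 ≡ 305 (mod 307). The two roots are 108 and 199.

108, 199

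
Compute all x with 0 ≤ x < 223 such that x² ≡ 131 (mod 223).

Since 223 ≡ 3 (mod 4), a square root of 131 is 131^((223+1)/4) = 131^56 mod 223.
Repeated squaring: 131^2≡213, 131^4≡100, 131^8≡188, 131^16≡110, 131^32≡58 (mod 223).
131^56 = 131^(32+16+8) ≡ 146 (mod 223).
Check: 146² = 21316 ≡ 131 (mod 223). The two roots are 77 and 146.

77, 146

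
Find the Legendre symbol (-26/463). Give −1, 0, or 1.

Euler's criterion: (-26/463) ≡ 437^231 (mod 463).
437^2 ≡ 213 (mod 463)
437^4 ≡ 458 (mod 463)
437^8 ≡ 25 (mod 463)
437^16 ≡ 162 (mod 463)
437^32 ≡ 316 (mod 463)
437^64 ≡ 311 (mod 463)
437^128 ≡ 417 (mod 463)
437^231 = 437^(128+64+32+4+2+1) ≡ 1 (mod 463).
Result is 1, so (-26/463) = 1.

1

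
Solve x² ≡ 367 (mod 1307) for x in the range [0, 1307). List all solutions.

539, 768

Since 1307 ≡ 3 (mod 4), a square root of 367 is 367^((1307+1)/4) = 367^327 mod 1307.
Repeated squaring: 367^2≡68, 367^4≡703, 367^8≡163, 367^16≡429, 367^32≡1061, 367^64≡394, 367^128≡1010, 367^256≡640 (mod 1307).
367^327 = 367^(256+64+4+2+1) ≡ 768 (mod 1307).
Check: 768² = 589824 ≡ 367 (mod 1307). The two roots are 539 and 768.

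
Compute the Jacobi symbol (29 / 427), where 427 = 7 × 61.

-1

Reciprocity: 29 ≡ 1 and 427 ≡ 3 (mod 4), so (29/427) = +(427/29).
Reduce top mod 29: now compute (21/29).
Reciprocity: 21 ≡ 1 and 29 ≡ 1 (mod 4), so (21/29) = +(29/21).
Reduce top mod 21: now compute (8/21).
Pull out 2^3: since 21 ≡ 5 (mod 8), (2/21) = -1, so (2/21)^3 = -1.
Reached (1/21) = 1. Collecting the sign flips along the way, the symbol is -1.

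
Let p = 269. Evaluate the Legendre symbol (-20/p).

1

First reduce: -20 ≡ 249 (mod 269).
Reciprocity: 249 ≡ 1 and 269 ≡ 1 (mod 4), so (249/269) = +(269/249).
Reduce top mod 249: now compute (20/249).
Pull out 2^2: since 249 ≡ 1 (mod 8), (2/249) = +1, so (2/249)^2 = +1.
Reciprocity: 5 ≡ 1 and 249 ≡ 1 (mod 4), so (5/249) = +(249/5).
Reduce top mod 5: now compute (4/5).
Pull out 2^2: since 5 ≡ 5 (mod 8), (2/5) = -1, so (2/5)^2 = +1.
Reached (1/5) = 1. Collecting the sign flips along the way, the symbol is +1.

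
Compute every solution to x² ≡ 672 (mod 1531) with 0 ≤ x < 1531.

138, 1393

Since 1531 ≡ 3 (mod 4), a square root of 672 is 672^((1531+1)/4) = 672^383 mod 1531.
Repeated squaring: 672^2≡1470, 672^4≡659, 672^8≡1008, 672^16≡1011, 672^32≡944, 672^64≡94, 672^128≡1181, 672^256≡20 (mod 1531).
672^383 = 672^(256+64+32+16+8+4+2+1) ≡ 1393 (mod 1531).
Check: 1393² = 1940449 ≡ 672 (mod 1531). The two roots are 138 and 1393.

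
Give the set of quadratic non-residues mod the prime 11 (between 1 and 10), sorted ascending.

2,6,7,8,10

Square k = 1,…,5 (k and 11−k give the same square):
1²=1, 2²=4, 3²=9, 4²≡5, 5²≡3 (mod 11).
The residues are {1, 3, 4, 5, 9}; the non-residues are the remaining 5 nonzero classes.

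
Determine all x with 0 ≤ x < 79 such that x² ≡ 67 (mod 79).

Since 79 ≡ 3 (mod 4), a square root of 67 is 67^((79+1)/4) = 67^20 mod 79.
Repeated squaring: 67^2≡65, 67^4≡38, 67^8≡22, 67^16≡10 (mod 79).
67^20 = 67^(16+4) ≡ 64 (mod 79).
Check: 64² = 4096 ≡ 67 (mod 79). The two roots are 15 and 64.

15, 64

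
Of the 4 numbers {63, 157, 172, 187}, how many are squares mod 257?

2

(63/257) = -1 → non-residue.
(157/257) = +1 → QR.
(172/257) = -1 → non-residue.
(187/257) = +1 → QR.
Total quadratic residues among the 4: 2.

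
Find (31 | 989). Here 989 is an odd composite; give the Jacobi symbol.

Reciprocity: 31 ≡ 3 and 989 ≡ 1 (mod 4), so (31/989) = +(989/31).
Reduce top mod 31: now compute (28/31).
Pull out 2^2: since 31 ≡ 7 (mod 8), (2/31) = +1, so (2/31)^2 = +1.
Reciprocity: 7 ≡ 3 and 31 ≡ 3 (mod 4), so (7/31) = −(31/7).
Reduce top mod 7: now compute (3/7).
Reciprocity: 3 ≡ 3 and 7 ≡ 3 (mod 4), so (3/7) = −(7/3).
Reduce top mod 3: now compute (1/3).
Reached (1/3) = 1. Collecting the sign flips along the way, the symbol is +1.

1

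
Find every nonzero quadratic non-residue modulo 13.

2 5 6 7 8 11

Square k = 1,…,6 (k and 13−k give the same square):
1²=1, 2²=4, 3²=9, 4²≡3, 5²≡12, 6²≡10 (mod 13).
The residues are {1, 3, 4, 9, 10, 12}; the non-residues are the remaining 6 nonzero classes.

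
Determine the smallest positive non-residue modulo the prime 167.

5

(2/167) = +1, so 2 is a residue.
(3/167) = +1, so 3 is a residue.
(4/167) = +1, so 4 is a residue.
(5/167) = −1, so 5 is the smallest positive non-residue mod 167.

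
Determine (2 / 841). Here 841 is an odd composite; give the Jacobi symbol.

Pull out 2: since 841 ≡ 1 (mod 8), (2/841) = +1.
Reached (1/841) = 1. Collecting the sign flips along the way, the symbol is +1.

1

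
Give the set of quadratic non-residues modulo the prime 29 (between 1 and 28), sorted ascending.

2,3,8,10,11,12,14,15,17,18,19,21,26,27

Square k = 1,…,14 (k and 29−k give the same square):
1²=1, 2²=4, 3²=9, 4²=16, 5²=25, 6²≡7, 7²≡20, 8²≡6, 9²≡23, 10²≡13, 11²≡5, 12²≡28, 13²≡24, 14²≡22 (mod 29).
The residues are {1, 4, 5, 6, 7, 9, 13, 16, 20, 22, 23, 24, 25, 28}; the non-residues are the remaining 14 nonzero classes.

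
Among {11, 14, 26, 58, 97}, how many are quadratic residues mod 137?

2

(11/137) = +1 → QR.
(14/137) = +1 → QR.
(26/137) = -1 → non-residue.
(58/137) = -1 → non-residue.
(97/137) = -1 → non-residue.
Total quadratic residues among the 5: 2.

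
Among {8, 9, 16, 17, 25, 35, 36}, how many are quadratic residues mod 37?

(8/37) = -1 → non-residue.
(9/37) = +1 → QR.
(16/37) = +1 → QR.
(17/37) = -1 → non-residue.
(25/37) = +1 → QR.
(35/37) = -1 → non-residue.
(36/37) = +1 → QR.
Total quadratic residues among the 7: 4.

4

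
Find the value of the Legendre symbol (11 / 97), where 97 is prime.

Reciprocity: 11 ≡ 3 and 97 ≡ 1 (mod 4), so (11/97) = +(97/11).
Reduce top mod 11: now compute (9/11).
Reciprocity: 9 ≡ 1 and 11 ≡ 3 (mod 4), so (9/11) = +(11/9).
Reduce top mod 9: now compute (2/9).
Pull out 2: since 9 ≡ 1 (mod 8), (2/9) = +1.
Reached (1/9) = 1. Collecting the sign flips along the way, the symbol is +1.

1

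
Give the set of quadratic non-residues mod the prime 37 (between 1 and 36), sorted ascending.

Square k = 1,…,18 (k and 37−k give the same square):
1²=1, 2²=4, 3²=9, 4²=16, 5²=25, 6²=36, 7²≡12, 8²≡27, 9²≡7, 10²≡26, 11²≡10, 12²≡33, 13²≡21, 14²≡11, 15²≡3, 16²≡34, 17²≡30, 18²≡28 (mod 37).
The residues are {1, 3, 4, 7, 9, 10, 11, 12, 16, 21, 25, 26, 27, 28, 30, 33, 34, 36}; the non-residues are the remaining 18 nonzero classes.

2 5 6 8 13 14 15 17 18 19 20 22 23 24 29 31 32 35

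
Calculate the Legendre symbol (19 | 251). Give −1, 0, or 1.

-1

Reciprocity: 19 ≡ 3 and 251 ≡ 3 (mod 4), so (19/251) = −(251/19).
Reduce top mod 19: now compute (4/19).
Pull out 2^2: since 19 ≡ 3 (mod 8), (2/19) = -1, so (2/19)^2 = +1.
Reached (1/19) = 1. Collecting the sign flips along the way, the symbol is -1.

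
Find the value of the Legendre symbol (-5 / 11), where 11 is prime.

First reduce: -5 ≡ 6 (mod 11).
Pull out 2: since 11 ≡ 3 (mod 8), (2/11) = -1.
Reciprocity: 3 ≡ 3 and 11 ≡ 3 (mod 4), so (3/11) = −(11/3).
Reduce top mod 3: now compute (2/3).
Pull out 2: since 3 ≡ 3 (mod 8), (2/3) = -1.
Reached (1/3) = 1. Collecting the sign flips along the way, the symbol is -1.

-1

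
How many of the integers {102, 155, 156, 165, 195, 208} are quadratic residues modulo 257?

3

(102/257) = -1 → non-residue.
(155/257) = -1 → non-residue.
(156/257) = -1 → non-residue.
(165/257) = +1 → QR.
(195/257) = +1 → QR.
(208/257) = +1 → QR.
Total quadratic residues among the 6: 3.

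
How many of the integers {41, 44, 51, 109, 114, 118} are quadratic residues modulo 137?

3

(41/137) = -1 → non-residue.
(44/137) = +1 → QR.
(51/137) = -1 → non-residue.
(109/137) = +1 → QR.
(114/137) = -1 → non-residue.
(118/137) = +1 → QR.
Total quadratic residues among the 6: 3.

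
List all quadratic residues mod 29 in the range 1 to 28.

1, 4, 5, 6, 7, 9, 13, 16, 20, 22, 23, 24, 25, 28

Square k = 1,…,14 (k and 29−k give the same square):
1²=1, 2²=4, 3²=9, 4²=16, 5²=25, 6²≡7, 7²≡20, 8²≡6, 9²≡23, 10²≡13, 11²≡5, 12²≡28, 13²≡24, 14²≡22 (mod 29).
So the quadratic residues mod 29 are {1, 4, 5, 6, 7, 9, 13, 16, 20, 22, 23, 24, 25, 28}.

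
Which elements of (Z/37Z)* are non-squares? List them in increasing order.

2, 5, 6, 8, 13, 14, 15, 17, 18, 19, 20, 22, 23, 24, 29, 31, 32, 35

Square k = 1,…,18 (k and 37−k give the same square):
1²=1, 2²=4, 3²=9, 4²=16, 5²=25, 6²=36, 7²≡12, 8²≡27, 9²≡7, 10²≡26, 11²≡10, 12²≡33, 13²≡21, 14²≡11, 15²≡3, 16²≡34, 17²≡30, 18²≡28 (mod 37).
The residues are {1, 3, 4, 7, 9, 10, 11, 12, 16, 21, 25, 26, 27, 28, 30, 33, 34, 36}; the non-residues are the remaining 18 nonzero classes.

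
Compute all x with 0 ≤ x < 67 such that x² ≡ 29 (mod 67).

30, 37

Since 67 ≡ 3 (mod 4), a square root of 29 is 29^((67+1)/4) = 29^17 mod 67.
Repeated squaring: 29^2≡37, 29^4≡29, 29^8≡37, 29^16≡29 (mod 67).
29^17 = 29^(16+1) ≡ 37 (mod 67).
Check: 37² = 1369 ≡ 29 (mod 67). The two roots are 30 and 37.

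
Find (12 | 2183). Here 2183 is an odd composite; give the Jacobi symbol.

1

Pull out 2^2: since 2183 ≡ 7 (mod 8), (2/2183) = +1, so (2/2183)^2 = +1.
Reciprocity: 3 ≡ 3 and 2183 ≡ 3 (mod 4), so (3/2183) = −(2183/3).
Reduce top mod 3: now compute (2/3).
Pull out 2: since 3 ≡ 3 (mod 8), (2/3) = -1.
Reached (1/3) = 1. Collecting the sign flips along the way, the symbol is +1.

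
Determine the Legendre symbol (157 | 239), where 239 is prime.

1

Euler's criterion: (157/239) ≡ 157^119 (mod 239).
157^2 ≡ 32 (mod 239)
157^4 ≡ 68 (mod 239)
157^8 ≡ 83 (mod 239)
157^16 ≡ 197 (mod 239)
157^32 ≡ 91 (mod 239)
157^64 ≡ 155 (mod 239)
157^119 = 157^(64+32+16+4+2+1) ≡ 1 (mod 239).
Result is 1, so (157/239) = 1.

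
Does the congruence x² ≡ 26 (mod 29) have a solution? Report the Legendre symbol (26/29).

-1

Euler's criterion: (26/29) ≡ 26^14 (mod 29).
26^2 ≡ 9 (mod 29)
26^4 ≡ 23 (mod 29)
26^8 ≡ 7 (mod 29)
26^14 = 26^(8+4+2) ≡ 28 (mod 29).
Result is 28 ≡ −1, so (26/29) = −1.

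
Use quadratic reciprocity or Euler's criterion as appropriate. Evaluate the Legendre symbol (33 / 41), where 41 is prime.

Reciprocity: 33 ≡ 1 and 41 ≡ 1 (mod 4), so (33/41) = +(41/33).
Reduce top mod 33: now compute (8/33).
Pull out 2^3: since 33 ≡ 1 (mod 8), (2/33) = +1, so (2/33)^3 = +1.
Reached (1/33) = 1. Collecting the sign flips along the way, the symbol is +1.

1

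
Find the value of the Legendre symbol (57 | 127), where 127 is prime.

Euler's criterion: (57/127) ≡ 57^63 (mod 127).
57^2 ≡ 74 (mod 127)
57^4 ≡ 15 (mod 127)
57^8 ≡ 98 (mod 127)
57^16 ≡ 79 (mod 127)
57^32 ≡ 18 (mod 127)
57^63 = 57^(32+16+8+4+2+1) ≡ 126 (mod 127).
Result is 126 ≡ −1, so (57/127) = −1.

-1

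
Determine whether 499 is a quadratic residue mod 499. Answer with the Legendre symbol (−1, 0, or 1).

First reduce: 499 ≡ 0 (mod 499).
Top reduces to 0: gcd > 1, so the symbol is 0.

0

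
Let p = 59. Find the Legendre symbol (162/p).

-1

Euler's criterion: (162/59) ≡ 44^29 (mod 59).
44^2 ≡ 48 (mod 59)
44^4 ≡ 3 (mod 59)
44^8 ≡ 9 (mod 59)
44^16 ≡ 22 (mod 59)
44^29 = 44^(16+8+4+1) ≡ 58 (mod 59).
Result is 58 ≡ −1, so (162/59) = −1.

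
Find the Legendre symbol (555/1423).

-1

Reciprocity: 555 ≡ 3 and 1423 ≡ 3 (mod 4), so (555/1423) = −(1423/555).
Reduce top mod 555: now compute (313/555).
Reciprocity: 313 ≡ 1 and 555 ≡ 3 (mod 4), so (313/555) = +(555/313).
Reduce top mod 313: now compute (242/313).
Pull out 2: since 313 ≡ 1 (mod 8), (2/313) = +1.
Reciprocity: 121 ≡ 1 and 313 ≡ 1 (mod 4), so (121/313) = +(313/121).
Reduce top mod 121: now compute (71/121).
Reciprocity: 71 ≡ 3 and 121 ≡ 1 (mod 4), so (71/121) = +(121/71).
Reduce top mod 71: now compute (50/71).
Pull out 2: since 71 ≡ 7 (mod 8), (2/71) = +1.
Reciprocity: 25 ≡ 1 and 71 ≡ 3 (mod 4), so (25/71) = +(71/25).
Reduce top mod 25: now compute (21/25).
Reciprocity: 21 ≡ 1 and 25 ≡ 1 (mod 4), so (21/25) = +(25/21).
Reduce top mod 21: now compute (4/21).
Pull out 2^2: since 21 ≡ 5 (mod 8), (2/21) = -1, so (2/21)^2 = +1.
Reached (1/21) = 1. Collecting the sign flips along the way, the symbol is -1.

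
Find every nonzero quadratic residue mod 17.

1, 2, 4, 8, 9, 13, 15, 16

Square k = 1,…,8 (k and 17−k give the same square):
1²=1, 2²=4, 3²=9, 4²=16, 5²≡8, 6²≡2, 7²≡15, 8²≡13 (mod 17).
So the quadratic residues mod 17 are {1, 2, 4, 8, 9, 13, 15, 16}.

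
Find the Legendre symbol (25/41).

Euler's criterion: (25/41) ≡ 25^20 (mod 41).
25^2 ≡ 10 (mod 41)
25^4 ≡ 18 (mod 41)
25^8 ≡ 37 (mod 41)
25^16 ≡ 16 (mod 41)
25^20 = 25^(16+4) ≡ 1 (mod 41).
Result is 1, so (25/41) = 1.

1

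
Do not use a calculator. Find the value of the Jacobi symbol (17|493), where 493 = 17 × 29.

0

Reciprocity: 17 ≡ 1 and 493 ≡ 1 (mod 4), so (17/493) = +(493/17).
Reduce top mod 17: now compute (0/17).
Top reduces to 0: gcd > 1, so the symbol is 0.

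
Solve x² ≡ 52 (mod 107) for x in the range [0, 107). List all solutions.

Since 107 ≡ 3 (mod 4), a square root of 52 is 52^((107+1)/4) = 52^27 mod 107.
Repeated squaring: 52^2≡29, 52^4≡92, 52^8≡11, 52^16≡14 (mod 107).
52^27 = 52^(16+8+2+1) ≡ 42 (mod 107).
Check: 42² = 1764 ≡ 52 (mod 107). The two roots are 42 and 65.

42, 65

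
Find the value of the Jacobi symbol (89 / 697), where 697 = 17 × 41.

-1

Reciprocity: 89 ≡ 1 and 697 ≡ 1 (mod 4), so (89/697) = +(697/89).
Reduce top mod 89: now compute (74/89).
Pull out 2: since 89 ≡ 1 (mod 8), (2/89) = +1.
Reciprocity: 37 ≡ 1 and 89 ≡ 1 (mod 4), so (37/89) = +(89/37).
Reduce top mod 37: now compute (15/37).
Reciprocity: 15 ≡ 3 and 37 ≡ 1 (mod 4), so (15/37) = +(37/15).
Reduce top mod 15: now compute (7/15).
Reciprocity: 7 ≡ 3 and 15 ≡ 3 (mod 4), so (7/15) = −(15/7).
Reduce top mod 7: now compute (1/7).
Reached (1/7) = 1. Collecting the sign flips along the way, the symbol is -1.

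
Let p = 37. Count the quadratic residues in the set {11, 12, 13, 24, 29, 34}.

(11/37) = +1 → QR.
(12/37) = +1 → QR.
(13/37) = -1 → non-residue.
(24/37) = -1 → non-residue.
(29/37) = -1 → non-residue.
(34/37) = +1 → QR.
Total quadratic residues among the 6: 3.

3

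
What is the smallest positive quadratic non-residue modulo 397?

(2/397) = −1, so 2 is the smallest positive non-residue mod 397.

2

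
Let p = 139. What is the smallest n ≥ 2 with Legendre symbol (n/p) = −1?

2

(2/139) = −1, so 2 is the smallest positive non-residue mod 139.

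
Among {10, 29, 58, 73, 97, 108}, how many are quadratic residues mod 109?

4

(10/109) = -1 → non-residue.
(29/109) = +1 → QR.
(58/109) = -1 → non-residue.
(73/109) = +1 → QR.
(97/109) = +1 → QR.
(108/109) = +1 → QR.
Total quadratic residues among the 6: 4.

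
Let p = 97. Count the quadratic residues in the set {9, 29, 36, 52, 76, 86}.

3

(9/97) = +1 → QR.
(29/97) = -1 → non-residue.
(36/97) = +1 → QR.
(52/97) = -1 → non-residue.
(76/97) = -1 → non-residue.
(86/97) = +1 → QR.
Total quadratic residues among the 6: 3.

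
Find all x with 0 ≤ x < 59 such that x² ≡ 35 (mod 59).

Since 59 ≡ 3 (mod 4), a square root of 35 is 35^((59+1)/4) = 35^15 mod 59.
Repeated squaring: 35^2≡45, 35^4≡19, 35^8≡7 (mod 59).
35^15 = 35^(8+4+2+1) ≡ 25 (mod 59).
Check: 25² = 625 ≡ 35 (mod 59). The two roots are 25 and 34.

25, 34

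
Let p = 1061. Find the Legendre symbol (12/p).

Euler's criterion: (12/1061) ≡ 12^530 (mod 1061).
12^2 ≡ 144 (mod 1061)
12^4 ≡ 577 (mod 1061)
12^8 ≡ 836 (mod 1061)
12^16 ≡ 758 (mod 1061)
12^32 ≡ 563 (mod 1061)
12^64 ≡ 791 (mod 1061)
12^128 ≡ 752 (mod 1061)
12^256 ≡ 1052 (mod 1061)
12^512 ≡ 81 (mod 1061)
12^530 = 12^(512+16+2) ≡ 1060 (mod 1061).
Result is 1060 ≡ −1, so (12/1061) = −1.

-1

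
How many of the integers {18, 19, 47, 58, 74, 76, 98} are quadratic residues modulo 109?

1

(18/109) = -1 → non-residue.
(19/109) = -1 → non-residue.
(47/109) = -1 → non-residue.
(58/109) = -1 → non-residue.
(74/109) = +1 → QR.
(76/109) = -1 → non-residue.
(98/109) = -1 → non-residue.
Total quadratic residues among the 7: 1.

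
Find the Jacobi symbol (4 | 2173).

Pull out 2^2: since 2173 ≡ 5 (mod 8), (2/2173) = -1, so (2/2173)^2 = +1.
Reached (1/2173) = 1. Collecting the sign flips along the way, the symbol is +1.

1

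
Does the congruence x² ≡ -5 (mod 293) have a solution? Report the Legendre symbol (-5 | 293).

First reduce: -5 ≡ 288 (mod 293).
Pull out 2^5: since 293 ≡ 5 (mod 8), (2/293) = -1, so (2/293)^5 = -1.
Reciprocity: 9 ≡ 1 and 293 ≡ 1 (mod 4), so (9/293) = +(293/9).
Reduce top mod 9: now compute (5/9).
Reciprocity: 5 ≡ 1 and 9 ≡ 1 (mod 4), so (5/9) = +(9/5).
Reduce top mod 5: now compute (4/5).
Pull out 2^2: since 5 ≡ 5 (mod 8), (2/5) = -1, so (2/5)^2 = +1.
Reached (1/5) = 1. Collecting the sign flips along the way, the symbol is -1.

-1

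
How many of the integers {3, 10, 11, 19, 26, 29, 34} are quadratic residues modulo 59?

4

(3/59) = +1 → QR.
(10/59) = -1 → non-residue.
(11/59) = -1 → non-residue.
(19/59) = +1 → QR.
(26/59) = +1 → QR.
(29/59) = +1 → QR.
(34/59) = -1 → non-residue.
Total quadratic residues among the 7: 4.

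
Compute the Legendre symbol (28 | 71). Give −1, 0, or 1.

Pull out 2^2: since 71 ≡ 7 (mod 8), (2/71) = +1, so (2/71)^2 = +1.
Reciprocity: 7 ≡ 3 and 71 ≡ 3 (mod 4), so (7/71) = −(71/7).
Reduce top mod 7: now compute (1/7).
Reached (1/7) = 1. Collecting the sign flips along the way, the symbol is -1.

-1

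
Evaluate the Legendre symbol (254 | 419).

1

Pull out 2: since 419 ≡ 3 (mod 8), (2/419) = -1.
Reciprocity: 127 ≡ 3 and 419 ≡ 3 (mod 4), so (127/419) = −(419/127).
Reduce top mod 127: now compute (38/127).
Pull out 2: since 127 ≡ 7 (mod 8), (2/127) = +1.
Reciprocity: 19 ≡ 3 and 127 ≡ 3 (mod 4), so (19/127) = −(127/19).
Reduce top mod 19: now compute (13/19).
Reciprocity: 13 ≡ 1 and 19 ≡ 3 (mod 4), so (13/19) = +(19/13).
Reduce top mod 13: now compute (6/13).
Pull out 2: since 13 ≡ 5 (mod 8), (2/13) = -1.
Reciprocity: 3 ≡ 3 and 13 ≡ 1 (mod 4), so (3/13) = +(13/3).
Reduce top mod 3: now compute (1/3).
Reached (1/3) = 1. Collecting the sign flips along the way, the symbol is +1.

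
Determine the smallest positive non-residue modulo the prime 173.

2

(2/173) = −1, so 2 is the smallest positive non-residue mod 173.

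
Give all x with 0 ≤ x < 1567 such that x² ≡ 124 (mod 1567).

Since 1567 ≡ 3 (mod 4), a square root of 124 is 124^((1567+1)/4) = 124^392 mod 1567.
Repeated squaring: 124^2≡1273, 124^4≡251, 124^8≡321, 124^16≡1186, 124^32≡997, 124^64≡531, 124^128≡1468, 124^256≡399 (mod 1567).
124^392 = 124^(256+128+8) ≡ 343 (mod 1567).
Check: 343² = 117649 ≡ 124 (mod 1567). The two roots are 343 and 1224.

343, 1224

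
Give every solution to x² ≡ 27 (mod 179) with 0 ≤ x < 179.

Since 179 ≡ 3 (mod 4), a square root of 27 is 27^((179+1)/4) = 27^45 mod 179.
Repeated squaring: 27^2≡13, 27^4≡169, 27^8≡100, 27^16≡155, 27^32≡39 (mod 179).
27^45 = 27^(32+8+4+1) ≡ 57 (mod 179).
Check: 57² = 3249 ≡ 27 (mod 179). The two roots are 57 and 122.

57, 122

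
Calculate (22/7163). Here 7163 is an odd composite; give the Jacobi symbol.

Pull out 2: since 7163 ≡ 3 (mod 8), (2/7163) = -1.
Reciprocity: 11 ≡ 3 and 7163 ≡ 3 (mod 4), so (11/7163) = −(7163/11).
Reduce top mod 11: now compute (2/11).
Pull out 2: since 11 ≡ 3 (mod 8), (2/11) = -1.
Reached (1/11) = 1. Collecting the sign flips along the way, the symbol is -1.

-1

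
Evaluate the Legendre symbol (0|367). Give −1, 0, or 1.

Top reduces to 0: gcd > 1, so the symbol is 0.

0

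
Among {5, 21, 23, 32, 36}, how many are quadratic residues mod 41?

(5/41) = +1 → QR.
(21/41) = +1 → QR.
(23/41) = +1 → QR.
(32/41) = +1 → QR.
(36/41) = +1 → QR.
Total quadratic residues among the 5: 5.

5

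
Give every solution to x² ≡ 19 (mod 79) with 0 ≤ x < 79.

16, 63

Since 79 ≡ 3 (mod 4), a square root of 19 is 19^((79+1)/4) = 19^20 mod 79.
Repeated squaring: 19^2≡45, 19^4≡50, 19^8≡51, 19^16≡73 (mod 79).
19^20 = 19^(16+4) ≡ 16 (mod 79).
Check: 16² = 256 ≡ 19 (mod 79). The two roots are 16 and 63.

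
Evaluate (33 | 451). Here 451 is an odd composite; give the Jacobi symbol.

Reciprocity: 33 ≡ 1 and 451 ≡ 3 (mod 4), so (33/451) = +(451/33).
Reduce top mod 33: now compute (22/33).
Pull out 2: since 33 ≡ 1 (mod 8), (2/33) = +1.
Reciprocity: 11 ≡ 3 and 33 ≡ 1 (mod 4), so (11/33) = +(33/11).
Reduce top mod 11: now compute (0/11).
Top reduces to 0: gcd > 1, so the symbol is 0.

0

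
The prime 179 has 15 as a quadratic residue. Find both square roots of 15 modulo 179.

33, 146

Since 179 ≡ 3 (mod 4), a square root of 15 is 15^((179+1)/4) = 15^45 mod 179.
Repeated squaring: 15^2≡46, 15^4≡147, 15^8≡129, 15^16≡173, 15^32≡36 (mod 179).
15^45 = 15^(32+8+4+1) ≡ 146 (mod 179).
Check: 146² = 21316 ≡ 15 (mod 179). The two roots are 33 and 146.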